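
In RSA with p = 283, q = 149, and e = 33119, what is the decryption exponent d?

φ(n) = (p−1)(q−1) = 282·148 = 41736.
Need d with 33119·d ≡ 1 (mod 41736). Apply the extended Euclidean algorithm:
41736 = 1*33119 + 8617
33119 = 3*8617 + 7268
8617 = 1*7268 + 1349
7268 = 5*1349 + 523
1349 = 2*523 + 303
523 = 1*303 + 220
303 = 1*220 + 83
220 = 2*83 + 54
83 = 1*54 + 29
54 = 1*29 + 25
29 = 1*25 + 4
25 = 6*4 + 1
4 = 4*1 + 0
Back-substitute:
1 = 25 − 6·4
1 = −6·29 + 7·25
1 = 7·54 − 13·29
1 = −13·83 + 20·54
1 = 20·220 − 53·83
1 = −53·303 + 73·220
1 = 73·523 − 126·303
1 = −126·1349 + 325·523
1 = 325·7268 − 1751·1349
1 = −1751·8617 + 2076·7268
1 = 2076·33119 − 7979·8617
1 = −7979·41736 + 10055·33119
So 33119·10055 ≡ 1 (mod 41736), hence d = 10055.

10055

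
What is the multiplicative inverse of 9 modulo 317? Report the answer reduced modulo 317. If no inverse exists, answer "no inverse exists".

141

Extended Euclidean algorithm:
317 = 35·9 + 2
9 = 4·2 + 1
2 = 2·1 + 0
gcd = 1, so the inverse exists. Back-substitute:
1 = 9 − 4·2
1 = −4·317 + 141·9
So 9·141 ≡ 1 (mod 317).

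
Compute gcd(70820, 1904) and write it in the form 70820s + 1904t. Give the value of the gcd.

4

Euclidean algorithm:
70820 = 37×1904 + 372
1904 = 5×372 + 44
372 = 8×44 + 20
44 = 2×20 + 4
20 = 5×4 + 0
gcd(70820, 1904) = 4.
Back-substituting:
4 = 44 − 2·20
4 = −2·372 + 17·44
4 = 17·1904 − 87·372
4 = −87·70820 + 3236·1904
So 4 = (-87)·70820 + (3236)·1904.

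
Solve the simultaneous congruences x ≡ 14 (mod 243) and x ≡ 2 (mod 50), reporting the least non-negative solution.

3902

Write x = 14 + 243·k. Then 243·k ≡ 2 − 14 ≡ 38 (mod 50).
Need 243⁻¹ mod 50. Extended Euclid on (50, 43):
50 = 1·43 + 7
43 = 6·7 + 1
7 = 7·1 + 0
Back-substitute:
1 = 43 − 6·7
1 = −6·50 + 7·43
243⁻¹ ≡ 7 (mod 50), so k ≡ 7·38 ≡ 16 (mod 50).
x = 14 + 243·16 = 3902.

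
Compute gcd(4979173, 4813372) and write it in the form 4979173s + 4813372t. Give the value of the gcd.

Euclidean algorithm:
4979173 = 1·4813372 + 165801
4813372 = 29·165801 + 5143
165801 = 32·5143 + 1225
5143 = 4·1225 + 243
1225 = 5·243 + 10
243 = 24·10 + 3
10 = 3·3 + 1
3 = 3·1 + 0
gcd(4979173, 4813372) = 1.
Express as a combination:
1 = 10 − 3·3
1 = −3·243 + 73·10
1 = 73·1225 − 368·243
1 = −368·5143 + 1545·1225
1 = 1545·165801 − 49808·5143
1 = −49808·4813372 + 1445977·165801
1 = 1445977·4979173 − 1495785·4813372
So 1 = (1445977)·4979173 + (-1495785)·4813372.

1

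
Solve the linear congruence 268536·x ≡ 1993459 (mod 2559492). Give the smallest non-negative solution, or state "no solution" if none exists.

no solution

gcd(268536, 2559492):
2559492 = 9×268536 + 142668
268536 = 1×142668 + 125868
142668 = 1×125868 + 16800
125868 = 7×16800 + 8268
16800 = 2×8268 + 264
8268 = 31×264 + 84
264 = 3×84 + 12
84 = 7×12 + 0
gcd = 12, but 12 ∤ 1993459, so the congruence has no solution.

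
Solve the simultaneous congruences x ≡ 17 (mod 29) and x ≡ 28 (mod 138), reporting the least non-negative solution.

Write x = 17 + 29·k. Then 29·k ≡ 28 − 17 ≡ 11 (mod 138).
Need 29⁻¹ mod 138. Extended Euclid on (138, 29):
138 = 4·29 + 22
29 = 1·22 + 7
22 = 3·7 + 1
7 = 7·1 + 0
Back-substitute:
1 = 22 − 3·7
1 = −3·29 + 4·22
1 = 4·138 − 19·29
29⁻¹ ≡ 119 (mod 138), so k ≡ 119·11 ≡ 67 (mod 138).
x = 17 + 29·67 = 1960.

1960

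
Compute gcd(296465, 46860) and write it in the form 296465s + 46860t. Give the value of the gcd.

Repeated division:
296465 = 6·46860 + 15305
46860 = 3·15305 + 945
15305 = 16·945 + 185
945 = 5·185 + 20
185 = 9·20 + 5
20 = 4·5 + 0
gcd(296465, 46860) = 5.
Back-substituting:
5 = 185 − 9·20
5 = −9·945 + 46·185
5 = 46·15305 − 745·945
5 = −745·46860 + 2281·15305
5 = 2281·296465 − 14431·46860
So 5 = (2281)·296465 + (-14431)·46860.

5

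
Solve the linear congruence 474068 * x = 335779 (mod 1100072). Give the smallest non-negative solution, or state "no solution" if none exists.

no solution

gcd(474068, 1100072):
1100072 = 2·474068 + 151936
474068 = 3·151936 + 18260
151936 = 8·18260 + 5856
18260 = 3·5856 + 692
5856 = 8·692 + 320
692 = 2·320 + 52
320 = 6·52 + 8
52 = 6·8 + 4
8 = 2·4 + 0
gcd = 4, but 4 ∤ 335779, so the congruence has no solution.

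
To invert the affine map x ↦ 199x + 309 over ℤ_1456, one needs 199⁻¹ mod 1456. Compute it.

Apply the Euclidean algorithm to 1456 and 199:
1456 = 7×199 + 63
199 = 3×63 + 10
63 = 6×10 + 3
10 = 3×3 + 1
3 = 3×1 + 0
The gcd is 1. Working backward:
1 = 10 − 3·3
1 = −3·63 + 19·10
1 = 19·199 − 60·63
1 = −60·1456 + 439·199
So 199·439 ≡ 1 (mod 1456).

439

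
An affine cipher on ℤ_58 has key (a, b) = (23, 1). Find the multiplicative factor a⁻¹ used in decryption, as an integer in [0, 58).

gcd(58, 23) by repeated division:
58 = 2×23 + 12
23 = 1×12 + 11
12 = 1×11 + 1
11 = 11×1 + 0
Since gcd(23, 58) = 1, back-substitute to write 1 as a combination:
1 = 12 − 11
1 = −23 + 2·12
1 = 2·58 − 5·23
So 23·(-5) ≡ 1 (mod 58), and -5 ≡ 53 (mod 58).

53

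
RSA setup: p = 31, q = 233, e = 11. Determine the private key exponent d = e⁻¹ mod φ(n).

φ(n) = (p−1)(q−1) = 30·232 = 6960.
Need d with 11·d ≡ 1 (mod 6960). Apply the extended Euclidean algorithm:
6960 = 632·11 + 8
11 = 1·8 + 3
8 = 2·3 + 2
3 = 1·2 + 1
2 = 2·1 + 0
Back-substitute:
1 = 3 − 2
1 = −8 + 3·3
1 = 3·11 − 4·8
1 = −4·6960 + 2531·11
So 11·2531 ≡ 1 (mod 6960), hence d = 2531.

2531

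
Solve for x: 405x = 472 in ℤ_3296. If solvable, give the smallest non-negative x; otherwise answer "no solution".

1816

First find gcd(405, 3296):
3296 = 8×405 + 56
405 = 7×56 + 13
56 = 4×13 + 4
13 = 3×4 + 1
4 = 4×1 + 0
gcd = 1, so a unique solution mod 3296 exists.
Back-substitute for the Bézout coefficients:
1 = 13 − 3·4
1 = −3·56 + 13·13
1 = 13·405 − 94·56
1 = −94·3296 + 765·405
So 405·(765) ≡ 1 (mod 3296), giving 405⁻¹ ≡ 765.
x ≡ 405⁻¹·472 ≡ 765·472 ≡ 1816 (mod 3296).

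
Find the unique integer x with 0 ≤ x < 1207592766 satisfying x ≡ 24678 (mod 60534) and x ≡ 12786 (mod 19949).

431389962

Write x = 24678 + 60534·k. Then 60534·k ≡ 12786 − 24678 ≡ 8057 (mod 19949).
Need 60534⁻¹ mod 19949. Extended Euclid on (19949, 687):
19949 = 29×687 + 26
687 = 26×26 + 11
26 = 2×11 + 4
11 = 2×4 + 3
4 = 1×3 + 1
3 = 3×1 + 0
Back-substitute:
1 = 4 − 3
1 = −11 + 3·4
1 = 3·26 − 7·11
1 = −7·687 + 185·26
1 = 185·19949 − 5372·687
60534⁻¹ ≡ 14577 (mod 19949), so k ≡ 14577·8057 ≡ 7126 (mod 19949).
x = 24678 + 60534·7126 = 431389962.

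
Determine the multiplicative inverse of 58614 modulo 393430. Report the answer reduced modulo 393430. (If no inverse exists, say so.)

no inverse exists

Compute gcd(58614, 393430):
393430 = 6*58614 + 41746
58614 = 1*41746 + 16868
41746 = 2*16868 + 8010
16868 = 2*8010 + 848
8010 = 9*848 + 378
848 = 2*378 + 92
378 = 4*92 + 10
92 = 9*10 + 2
10 = 5*2 + 0
Since gcd = 2 > 1, 58614 is not a unit mod 393430.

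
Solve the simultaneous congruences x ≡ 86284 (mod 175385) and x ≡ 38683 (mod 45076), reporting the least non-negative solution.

1517341919

Write x = 86284 + 175385·k. Then 175385·k ≡ 38683 − 86284 ≡ 42551 (mod 45076).
Need 175385⁻¹ mod 45076. Extended Euclid on (45076, 40157):
45076 = 1*40157 + 4919
40157 = 8*4919 + 805
4919 = 6*805 + 89
805 = 9*89 + 4
89 = 22*4 + 1
4 = 4*1 + 0
Back-substitute:
1 = 89 − 22·4
1 = −22·805 + 199·89
1 = 199·4919 − 1216·805
1 = −1216·40157 + 9927·4919
1 = 9927·45076 − 11143·40157
175385⁻¹ ≡ 33933 (mod 45076), so k ≡ 33933·42551 ≡ 8651 (mod 45076).
x = 86284 + 175385·8651 = 1517341919.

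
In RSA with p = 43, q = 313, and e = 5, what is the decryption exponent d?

2621

φ(n) = (p−1)(q−1) = 42·312 = 13104.
Need d with 5·d ≡ 1 (mod 13104). Apply the extended Euclidean algorithm:
13104 = 2620·5 + 4
5 = 1·4 + 1
4 = 4·1 + 0
Back-substitute:
1 = 5 − 4
1 = −13104 + 2621·5
So 5·2621 ≡ 1 (mod 13104), hence d = 2621.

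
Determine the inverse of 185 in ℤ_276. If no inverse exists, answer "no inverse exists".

Apply the Euclidean algorithm to 276 and 185:
276 = 1·185 + 91
185 = 2·91 + 3
91 = 30·3 + 1
3 = 3·1 + 0
The gcd is 1. Working backward:
1 = 91 − 30·3
1 = −30·185 + 61·91
1 = 61·276 − 91·185
Thus 185·(-91) ≡ 1 (mod 276); reducing, -91 mod 276 = 185.

185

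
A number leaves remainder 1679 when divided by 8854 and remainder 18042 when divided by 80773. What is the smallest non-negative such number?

Write x = 1679 + 8854·k. Then 8854·k ≡ 18042 − 1679 ≡ 16363 (mod 80773).
Need 8854⁻¹ mod 80773. Extended Euclid on (80773, 8854):
80773 = 9×8854 + 1087
8854 = 8×1087 + 158
1087 = 6×158 + 139
158 = 1×139 + 19
139 = 7×19 + 6
19 = 3×6 + 1
6 = 6×1 + 0
Back-substitute:
1 = 19 − 3·6
1 = −3·139 + 22·19
1 = 22·158 − 25·139
1 = −25·1087 + 172·158
1 = 172·8854 − 1401·1087
1 = −1401·80773 + 12781·8854
8854⁻¹ ≡ 12781 (mod 80773), so k ≡ 12781·16363 ≡ 14206 (mod 80773).
x = 1679 + 8854·14206 = 125781603.

125781603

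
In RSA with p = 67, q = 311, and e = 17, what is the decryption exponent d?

18053

φ(n) = (p−1)(q−1) = 66·310 = 20460.
Need d with 17·d ≡ 1 (mod 20460). Apply the extended Euclidean algorithm:
20460 = 1203*17 + 9
17 = 1*9 + 8
9 = 1*8 + 1
8 = 8*1 + 0
Back-substitute:
1 = 9 − 8
1 = −17 + 2·9
1 = 2·20460 − 2407·17
So 17·(-2407) ≡ 1 (mod 20460), hence d ≡ -2407 ≡ 18053 (mod 20460).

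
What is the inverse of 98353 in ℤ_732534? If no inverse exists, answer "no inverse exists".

Extended Euclidean algorithm:
732534 = 7×98353 + 44063
98353 = 2×44063 + 10227
44063 = 4×10227 + 3155
10227 = 3×3155 + 762
3155 = 4×762 + 107
762 = 7×107 + 13
107 = 8×13 + 3
13 = 4×3 + 1
3 = 3×1 + 0
The gcd is 1. Working backward:
1 = 13 − 4·3
1 = −4·107 + 33·13
1 = 33·762 − 235·107
1 = −235·3155 + 973·762
1 = 973·10227 − 3154·3155
1 = −3154·44063 + 13589·10227
1 = 13589·98353 − 30332·44063
1 = −30332·732534 + 225913·98353
So 98353·225913 ≡ 1 (mod 732534).

225913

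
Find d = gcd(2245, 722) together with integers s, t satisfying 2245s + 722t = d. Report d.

1

Apply Euclid's algorithm to 2245 and 722:
2245 = 3·722 + 79
722 = 9·79 + 11
79 = 7·11 + 2
11 = 5·2 + 1
2 = 2·1 + 0
gcd(2245, 722) = 1.
Express as a combination:
1 = 11 − 5·2
1 = −5·79 + 36·11
1 = 36·722 − 329·79
1 = −329·2245 + 1023·722
So 1 = (-329)·2245 + (1023)·722.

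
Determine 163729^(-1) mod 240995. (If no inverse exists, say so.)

Extended Euclidean algorithm:
240995 = 1·163729 + 77266
163729 = 2·77266 + 9197
77266 = 8·9197 + 3690
9197 = 2·3690 + 1817
3690 = 2·1817 + 56
1817 = 32·56 + 25
56 = 2·25 + 6
25 = 4·6 + 1
6 = 6·1 + 0
gcd = 1, so the inverse exists. Back-substitute:
1 = 25 − 4·6
1 = −4·56 + 9·25
1 = 9·1817 − 292·56
1 = −292·3690 + 593·1817
1 = 593·9197 − 1478·3690
1 = −1478·77266 + 12417·9197
1 = 12417·163729 − 26312·77266
1 = −26312·240995 + 38729·163729
So 163729·38729 ≡ 1 (mod 240995).

38729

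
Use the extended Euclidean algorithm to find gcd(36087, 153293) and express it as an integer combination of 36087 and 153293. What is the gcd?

Apply Euclid's algorithm to 153293 and 36087:
153293 = 4×36087 + 8945
36087 = 4×8945 + 307
8945 = 29×307 + 42
307 = 7×42 + 13
42 = 3×13 + 3
13 = 4×3 + 1
3 = 3×1 + 0
gcd(36087, 153293) = 1.
Express as a combination:
1 = 13 − 4·3
1 = −4·42 + 13·13
1 = 13·307 − 95·42
1 = −95·8945 + 2768·307
1 = 2768·36087 − 11167·8945
1 = −11167·153293 + 47436·36087
So 1 = (-11167)·153293 + (47436)·36087.

1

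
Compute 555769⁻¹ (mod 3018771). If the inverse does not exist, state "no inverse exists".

Run Euclid on (3018771, 555769):
3018771 = 5*555769 + 239926
555769 = 2*239926 + 75917
239926 = 3*75917 + 12175
75917 = 6*12175 + 2867
12175 = 4*2867 + 707
2867 = 4*707 + 39
707 = 18*39 + 5
39 = 7*5 + 4
5 = 1*4 + 1
4 = 4*1 + 0
Since gcd(555769, 3018771) = 1, back-substitute to write 1 as a combination:
1 = 5 − 4
1 = −39 + 8·5
1 = 8·707 − 145·39
1 = −145·2867 + 588·707
1 = 588·12175 − 2497·2867
1 = −2497·75917 + 15570·12175
1 = 15570·239926 − 49207·75917
1 = −49207·555769 + 113984·239926
1 = 113984·3018771 − 619127·555769
So 555769·(-619127) ≡ 1 (mod 3018771), and -619127 ≡ 2399644 (mod 3018771).

2399644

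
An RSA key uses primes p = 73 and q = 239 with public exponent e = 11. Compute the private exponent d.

9347

φ(n) = (p−1)(q−1) = 72·238 = 17136.
Need d with 11·d ≡ 1 (mod 17136). Apply the extended Euclidean algorithm:
17136 = 1557·11 + 9
11 = 1·9 + 2
9 = 4·2 + 1
2 = 2·1 + 0
Back-substitute:
1 = 9 − 4·2
1 = −4·11 + 5·9
1 = 5·17136 − 7789·11
So 11·(-7789) ≡ 1 (mod 17136), hence d ≡ -7789 ≡ 9347 (mod 17136).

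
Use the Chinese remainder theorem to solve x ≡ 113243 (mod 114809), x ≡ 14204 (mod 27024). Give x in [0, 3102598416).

Write x = 113243 + 114809·k. Then 114809·k ≡ 14204 − 113243 ≡ 9057 (mod 27024).
Need 114809⁻¹ mod 27024. Extended Euclid on (27024, 6713):
27024 = 4×6713 + 172
6713 = 39×172 + 5
172 = 34×5 + 2
5 = 2×2 + 1
2 = 2×1 + 0
Back-substitute:
1 = 5 − 2·2
1 = −2·172 + 69·5
1 = 69·6713 − 2693·172
1 = −2693·27024 + 10841·6713
114809⁻¹ ≡ 10841 (mod 27024), so k ≡ 10841·9057 ≡ 8745 (mod 27024).
x = 113243 + 114809·8745 = 1004117948.

1004117948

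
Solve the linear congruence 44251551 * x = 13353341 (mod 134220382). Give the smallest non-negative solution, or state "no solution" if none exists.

First find gcd(44251551, 134220382):
134220382 = 3×44251551 + 1465729
44251551 = 30×1465729 + 279681
1465729 = 5×279681 + 67324
279681 = 4×67324 + 10385
67324 = 6×10385 + 5014
10385 = 2×5014 + 357
5014 = 14×357 + 16
357 = 22×16 + 5
16 = 3×5 + 1
5 = 5×1 + 0
gcd = 1, so a unique solution mod 134220382 exists.
Back-substitute for the Bézout coefficients:
1 = 16 − 3·5
1 = −3·357 + 67·16
1 = 67·5014 − 941·357
1 = −941·10385 + 1949·5014
1 = 1949·67324 − 12635·10385
1 = −12635·279681 + 52489·67324
1 = 52489·1465729 − 275080·279681
1 = −275080·44251551 + 8304889·1465729
1 = 8304889·134220382 − 25189747·44251551
So 44251551·(-25189747) ≡ 1 (mod 134220382), giving 44251551⁻¹ ≡ 109030635.
x ≡ 44251551⁻¹·13353341 ≡ 109030635·13353341 ≡ 1968597 (mod 134220382).

1968597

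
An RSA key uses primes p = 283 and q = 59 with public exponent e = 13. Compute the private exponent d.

φ(n) = (p−1)(q−1) = 282·58 = 16356.
Need d with 13·d ≡ 1 (mod 16356). Apply the extended Euclidean algorithm:
16356 = 1258*13 + 2
13 = 6*2 + 1
2 = 2*1 + 0
Back-substitute:
1 = 13 − 6·2
1 = −6·16356 + 7549·13
So 13·7549 ≡ 1 (mod 16356), hence d = 7549.

7549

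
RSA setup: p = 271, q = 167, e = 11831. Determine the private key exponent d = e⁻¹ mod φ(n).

14051

φ(n) = (p−1)(q−1) = 270·166 = 44820.
Need d with 11831·d ≡ 1 (mod 44820). Apply the extended Euclidean algorithm:
44820 = 3*11831 + 9327
11831 = 1*9327 + 2504
9327 = 3*2504 + 1815
2504 = 1*1815 + 689
1815 = 2*689 + 437
689 = 1*437 + 252
437 = 1*252 + 185
252 = 1*185 + 67
185 = 2*67 + 51
67 = 1*51 + 16
51 = 3*16 + 3
16 = 5*3 + 1
3 = 3*1 + 0
Back-substitute:
1 = 16 − 5·3
1 = −5·51 + 16·16
1 = 16·67 − 21·51
1 = −21·185 + 58·67
1 = 58·252 − 79·185
1 = −79·437 + 137·252
1 = 137·689 − 216·437
1 = −216·1815 + 569·689
1 = 569·2504 − 785·1815
1 = −785·9327 + 2924·2504
1 = 2924·11831 − 3709·9327
1 = −3709·44820 + 14051·11831
So 11831·14051 ≡ 1 (mod 44820), hence d = 14051.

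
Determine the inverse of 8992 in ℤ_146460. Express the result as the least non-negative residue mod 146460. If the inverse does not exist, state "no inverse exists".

Compute gcd(8992, 146460):
146460 = 16*8992 + 2588
8992 = 3*2588 + 1228
2588 = 2*1228 + 132
1228 = 9*132 + 40
132 = 3*40 + 12
40 = 3*12 + 4
12 = 3*4 + 0
The gcd is 4, not 1, hence no inverse exists.

no inverse exists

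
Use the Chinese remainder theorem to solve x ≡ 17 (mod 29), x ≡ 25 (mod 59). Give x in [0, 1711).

1264

Write x = 17 + 29·k. Then 29·k ≡ 25 − 17 ≡ 8 (mod 59).
Need 29⁻¹ mod 59. Extended Euclid on (59, 29):
59 = 2*29 + 1
29 = 29*1 + 0
Back-substitute:
1 = 59 − 2·29
29⁻¹ ≡ 57 (mod 59), so k ≡ 57·8 ≡ 43 (mod 59).
x = 17 + 29·43 = 1264.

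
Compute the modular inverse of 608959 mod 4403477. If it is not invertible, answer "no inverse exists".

Euclidean algorithm on 4403477, 608959:
4403477 = 7×608959 + 140764
608959 = 4×140764 + 45903
140764 = 3×45903 + 3055
45903 = 15×3055 + 78
3055 = 39×78 + 13
78 = 6×13 + 0
gcd(608959, 4403477) = 13 ≠ 1, so 608959 has no multiplicative inverse modulo 4403477.

no inverse exists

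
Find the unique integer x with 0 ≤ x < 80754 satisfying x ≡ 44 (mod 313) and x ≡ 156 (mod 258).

38856

Write x = 44 + 313·k. Then 313·k ≡ 156 − 44 ≡ 112 (mod 258).
Need 313⁻¹ mod 258. Extended Euclid on (258, 55):
258 = 4×55 + 38
55 = 1×38 + 17
38 = 2×17 + 4
17 = 4×4 + 1
4 = 4×1 + 0
Back-substitute:
1 = 17 − 4·4
1 = −4·38 + 9·17
1 = 9·55 − 13·38
1 = −13·258 + 61·55
313⁻¹ ≡ 61 (mod 258), so k ≡ 61·112 ≡ 124 (mod 258).
x = 44 + 313·124 = 38856.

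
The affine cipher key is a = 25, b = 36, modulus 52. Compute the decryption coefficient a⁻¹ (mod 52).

25

Extended Euclidean algorithm:
52 = 2·25 + 2
25 = 12·2 + 1
2 = 2·1 + 0
gcd = 1, so the inverse exists. Back-substitute:
1 = 25 − 12·2
1 = −12·52 + 25·25
So 25·25 ≡ 1 (mod 52).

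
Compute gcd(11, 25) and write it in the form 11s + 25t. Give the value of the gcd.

Repeated division:
25 = 2*11 + 3
11 = 3*3 + 2
3 = 1*2 + 1
2 = 2*1 + 0
gcd(11, 25) = 1.
Working backward:
1 = 3 − 2
1 = −11 + 4·3
1 = 4·25 − 9·11
So 1 = (4)·25 + (-9)·11.

1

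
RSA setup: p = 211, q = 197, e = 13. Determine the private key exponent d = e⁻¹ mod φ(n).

φ(n) = (p−1)(q−1) = 210·196 = 41160.
Need d with 13·d ≡ 1 (mod 41160). Apply the extended Euclidean algorithm:
41160 = 3166*13 + 2
13 = 6*2 + 1
2 = 2*1 + 0
Back-substitute:
1 = 13 − 6·2
1 = −6·41160 + 18997·13
So 13·18997 ≡ 1 (mod 41160), hence d = 18997.

18997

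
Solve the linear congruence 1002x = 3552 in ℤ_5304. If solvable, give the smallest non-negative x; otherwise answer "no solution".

First find gcd(1002, 5304):
5304 = 5*1002 + 294
1002 = 3*294 + 120
294 = 2*120 + 54
120 = 2*54 + 12
54 = 4*12 + 6
12 = 2*6 + 0
gcd = 6 and 6 | 3552, so solutions exist. Divide through by 6: 167x ≡ 592 (mod 884).
Now find 167⁻¹ mod 884:
884 = 5·167 + 49
167 = 3·49 + 20
49 = 2·20 + 9
20 = 2·9 + 2
9 = 4·2 + 1
2 = 2·1 + 0
Back-substitute:
1 = 9 − 4·2
1 = −4·20 + 9·9
1 = 9·49 − 22·20
1 = −22·167 + 75·49
1 = 75·884 − 397·167
So 167·(-397) ≡ 1 (mod 884), i.e. 167⁻¹ ≡ 487.
Then x ≡ 487·592 ≡ 120 (mod 884); the smallest non-negative solution is x = 120.

120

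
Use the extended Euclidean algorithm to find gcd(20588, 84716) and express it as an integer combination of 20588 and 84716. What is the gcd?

Repeated division:
84716 = 4*20588 + 2364
20588 = 8*2364 + 1676
2364 = 1*1676 + 688
1676 = 2*688 + 300
688 = 2*300 + 88
300 = 3*88 + 36
88 = 2*36 + 16
36 = 2*16 + 4
16 = 4*4 + 0
gcd(20588, 84716) = 4.
Back-substituting:
4 = 36 − 2·16
4 = −2·88 + 5·36
4 = 5·300 − 17·88
4 = −17·688 + 39·300
4 = 39·1676 − 95·688
4 = −95·2364 + 134·1676
4 = 134·20588 − 1167·2364
4 = −1167·84716 + 4802·20588
So 4 = (-1167)·84716 + (4802)·20588.

4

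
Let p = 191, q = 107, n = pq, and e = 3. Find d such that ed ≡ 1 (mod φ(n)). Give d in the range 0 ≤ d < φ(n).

φ(n) = (p−1)(q−1) = 190·106 = 20140.
Need d with 3·d ≡ 1 (mod 20140). Apply the extended Euclidean algorithm:
20140 = 6713×3 + 1
3 = 3×1 + 0
Back-substitute:
1 = 20140 − 6713·3
So 3·(-6713) ≡ 1 (mod 20140), hence d ≡ -6713 ≡ 13427 (mod 20140).

13427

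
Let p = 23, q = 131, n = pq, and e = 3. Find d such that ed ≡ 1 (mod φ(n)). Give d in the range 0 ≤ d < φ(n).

1907

φ(n) = (p−1)(q−1) = 22·130 = 2860.
Need d with 3·d ≡ 1 (mod 2860). Apply the extended Euclidean algorithm:
2860 = 953*3 + 1
3 = 3*1 + 0
Back-substitute:
1 = 2860 − 953·3
So 3·(-953) ≡ 1 (mod 2860), hence d ≡ -953 ≡ 1907 (mod 2860).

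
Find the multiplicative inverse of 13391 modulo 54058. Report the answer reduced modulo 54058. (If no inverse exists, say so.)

28561

Apply the Euclidean algorithm to 54058 and 13391:
54058 = 4*13391 + 494
13391 = 27*494 + 53
494 = 9*53 + 17
53 = 3*17 + 2
17 = 8*2 + 1
2 = 2*1 + 0
The gcd is 1. Working backward:
1 = 17 − 8·2
1 = −8·53 + 25·17
1 = 25·494 − 233·53
1 = −233·13391 + 6316·494
1 = 6316·54058 − 25497·13391
Hence 13391⁻¹ ≡ -25497 ≡ 28561 (mod 54058).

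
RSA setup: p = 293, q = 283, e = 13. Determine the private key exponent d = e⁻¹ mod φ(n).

φ(n) = (p−1)(q−1) = 292·282 = 82344.
Need d with 13·d ≡ 1 (mod 82344). Apply the extended Euclidean algorithm:
82344 = 6334*13 + 2
13 = 6*2 + 1
2 = 2*1 + 0
Back-substitute:
1 = 13 − 6·2
1 = −6·82344 + 38005·13
So 13·38005 ≡ 1 (mod 82344), hence d = 38005.

38005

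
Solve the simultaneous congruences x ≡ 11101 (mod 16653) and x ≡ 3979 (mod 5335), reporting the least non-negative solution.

Write x = 11101 + 16653·k. Then 16653·k ≡ 3979 − 11101 ≡ 3548 (mod 5335).
Need 16653⁻¹ mod 5335. Extended Euclid on (5335, 648):
5335 = 8·648 + 151
648 = 4·151 + 44
151 = 3·44 + 19
44 = 2·19 + 6
19 = 3·6 + 1
6 = 6·1 + 0
Back-substitute:
1 = 19 − 3·6
1 = −3·44 + 7·19
1 = 7·151 − 24·44
1 = −24·648 + 103·151
1 = 103·5335 − 848·648
16653⁻¹ ≡ 4487 (mod 5335), so k ≡ 4487·3548 ≡ 236 (mod 5335).
x = 11101 + 16653·236 = 3941209.

3941209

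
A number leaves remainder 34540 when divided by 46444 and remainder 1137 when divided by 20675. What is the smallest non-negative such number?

656659812

Write x = 34540 + 46444·k. Then 46444·k ≡ 1137 − 34540 ≡ 7947 (mod 20675).
Need 46444⁻¹ mod 20675. Extended Euclid on (20675, 5094):
20675 = 4×5094 + 299
5094 = 17×299 + 11
299 = 27×11 + 2
11 = 5×2 + 1
2 = 2×1 + 0
Back-substitute:
1 = 11 − 5·2
1 = −5·299 + 136·11
1 = 136·5094 − 2317·299
1 = −2317·20675 + 9404·5094
46444⁻¹ ≡ 9404 (mod 20675), so k ≡ 9404·7947 ≡ 14138 (mod 20675).
x = 34540 + 46444·14138 = 656659812.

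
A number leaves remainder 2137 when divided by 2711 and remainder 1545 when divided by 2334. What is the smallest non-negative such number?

Write x = 2137 + 2711·k. Then 2711·k ≡ 1545 − 2137 ≡ 1742 (mod 2334).
Need 2711⁻¹ mod 2334. Extended Euclid on (2334, 377):
2334 = 6·377 + 72
377 = 5·72 + 17
72 = 4·17 + 4
17 = 4·4 + 1
4 = 4·1 + 0
Back-substitute:
1 = 17 − 4·4
1 = −4·72 + 17·17
1 = 17·377 − 89·72
1 = −89·2334 + 551·377
2711⁻¹ ≡ 551 (mod 2334), so k ≡ 551·1742 ≡ 568 (mod 2334).
x = 2137 + 2711·568 = 1541985.

1541985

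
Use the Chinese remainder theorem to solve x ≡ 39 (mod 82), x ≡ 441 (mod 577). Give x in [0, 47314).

Write x = 39 + 82·k. Then 82·k ≡ 441 − 39 ≡ 402 (mod 577).
Need 82⁻¹ mod 577. Extended Euclid on (577, 82):
577 = 7*82 + 3
82 = 27*3 + 1
3 = 3*1 + 0
Back-substitute:
1 = 82 − 27·3
1 = −27·577 + 190·82
82⁻¹ ≡ 190 (mod 577), so k ≡ 190·402 ≡ 216 (mod 577).
x = 39 + 82·216 = 17751.

17751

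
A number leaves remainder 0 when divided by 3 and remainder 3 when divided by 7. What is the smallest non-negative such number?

3

Write x = 0 + 3·k. Then 3·k ≡ 3 − 0 ≡ 3 (mod 7).
Need 3⁻¹ mod 7. Extended Euclid on (7, 3):
7 = 2*3 + 1
3 = 3*1 + 0
Back-substitute:
1 = 7 − 2·3
3⁻¹ ≡ 5 (mod 7), so k ≡ 5·3 ≡ 1 (mod 7).
x = 0 + 3·1 = 3.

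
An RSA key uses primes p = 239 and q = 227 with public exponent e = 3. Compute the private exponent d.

φ(n) = (p−1)(q−1) = 238·226 = 53788.
Need d with 3·d ≡ 1 (mod 53788). Apply the extended Euclidean algorithm:
53788 = 17929*3 + 1
3 = 3*1 + 0
Back-substitute:
1 = 53788 − 17929·3
So 3·(-17929) ≡ 1 (mod 53788), hence d ≡ -17929 ≡ 35859 (mod 53788).

35859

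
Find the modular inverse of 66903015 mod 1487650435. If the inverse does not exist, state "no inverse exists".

Compute gcd(66903015, 1487650435):
1487650435 = 22×66903015 + 15784105
66903015 = 4×15784105 + 3766595
15784105 = 4×3766595 + 717725
3766595 = 5×717725 + 177970
717725 = 4×177970 + 5845
177970 = 30×5845 + 2620
5845 = 2×2620 + 605
2620 = 4×605 + 200
605 = 3×200 + 5
200 = 40×5 + 0
Since gcd = 5 > 1, 66903015 is not a unit mod 1487650435.

no inverse exists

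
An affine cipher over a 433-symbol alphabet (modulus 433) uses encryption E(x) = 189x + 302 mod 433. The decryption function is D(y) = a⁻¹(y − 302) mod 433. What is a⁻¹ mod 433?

Run Euclid on (433, 189):
433 = 2·189 + 55
189 = 3·55 + 24
55 = 2·24 + 7
24 = 3·7 + 3
7 = 2·3 + 1
3 = 3·1 + 0
The gcd is 1. Working backward:
1 = 7 − 2·3
1 = −2·24 + 7·7
1 = 7·55 − 16·24
1 = −16·189 + 55·55
1 = 55·433 − 126·189
So 189·(-126) ≡ 1 (mod 433), and -126 ≡ 307 (mod 433).

307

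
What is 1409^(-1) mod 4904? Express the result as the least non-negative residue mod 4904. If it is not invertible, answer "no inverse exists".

3745

Apply the Euclidean algorithm to 4904 and 1409:
4904 = 3×1409 + 677
1409 = 2×677 + 55
677 = 12×55 + 17
55 = 3×17 + 4
17 = 4×4 + 1
4 = 4×1 + 0
gcd = 1, so the inverse exists. Back-substitute:
1 = 17 − 4·4
1 = −4·55 + 13·17
1 = 13·677 − 160·55
1 = −160·1409 + 333·677
1 = 333·4904 − 1159·1409
Hence 1409⁻¹ ≡ -1159 ≡ 3745 (mod 4904).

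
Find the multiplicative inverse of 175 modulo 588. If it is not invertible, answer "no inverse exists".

no inverse exists

Compute gcd(175, 588):
588 = 3×175 + 63
175 = 2×63 + 49
63 = 1×49 + 14
49 = 3×14 + 7
14 = 2×7 + 0
gcd(175, 588) = 7 ≠ 1, so 175 has no multiplicative inverse modulo 588.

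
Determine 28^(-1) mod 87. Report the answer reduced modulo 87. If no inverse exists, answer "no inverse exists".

gcd(87, 28) by repeated division:
87 = 3×28 + 3
28 = 9×3 + 1
3 = 3×1 + 0
The gcd is 1. Working backward:
1 = 28 − 9·3
1 = −9·87 + 28·28
So 28·28 ≡ 1 (mod 87).

28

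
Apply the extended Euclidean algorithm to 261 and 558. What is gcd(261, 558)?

Repeated division:
558 = 2×261 + 36
261 = 7×36 + 9
36 = 4×9 + 0
gcd(261, 558) = 9.
Working backward:
9 = 261 − 7·36
9 = −7·558 + 15·261
So 9 = (-7)·558 + (15)·261.

9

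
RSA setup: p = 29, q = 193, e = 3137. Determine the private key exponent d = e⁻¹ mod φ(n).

φ(n) = (p−1)(q−1) = 28·192 = 5376.
Need d with 3137·d ≡ 1 (mod 5376). Apply the extended Euclidean algorithm:
5376 = 1·3137 + 2239
3137 = 1·2239 + 898
2239 = 2·898 + 443
898 = 2·443 + 12
443 = 36·12 + 11
12 = 1·11 + 1
11 = 11·1 + 0
Back-substitute:
1 = 12 − 11
1 = −443 + 37·12
1 = 37·898 − 75·443
1 = −75·2239 + 187·898
1 = 187·3137 − 262·2239
1 = −262·5376 + 449·3137
So 3137·449 ≡ 1 (mod 5376), hence d = 449.

449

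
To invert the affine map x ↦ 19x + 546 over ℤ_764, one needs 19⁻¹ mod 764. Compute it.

Extended Euclidean algorithm:
764 = 40×19 + 4
19 = 4×4 + 3
4 = 1×3 + 1
3 = 3×1 + 0
The gcd is 1. Working backward:
1 = 4 − 3
1 = −19 + 5·4
1 = 5·764 − 201·19
Hence 19⁻¹ ≡ -201 ≡ 563 (mod 764).

563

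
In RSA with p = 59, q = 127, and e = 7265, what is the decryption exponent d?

φ(n) = (p−1)(q−1) = 58·126 = 7308.
Need d with 7265·d ≡ 1 (mod 7308). Apply the extended Euclidean algorithm:
7308 = 1×7265 + 43
7265 = 168×43 + 41
43 = 1×41 + 2
41 = 20×2 + 1
2 = 2×1 + 0
Back-substitute:
1 = 41 − 20·2
1 = −20·43 + 21·41
1 = 21·7265 − 3548·43
1 = −3548·7308 + 3569·7265
So 7265·3569 ≡ 1 (mod 7308), hence d = 3569.

3569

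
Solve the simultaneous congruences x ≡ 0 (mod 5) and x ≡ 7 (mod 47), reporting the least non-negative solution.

195

Write x = 0 + 5·k. Then 5·k ≡ 7 − 0 ≡ 7 (mod 47).
Need 5⁻¹ mod 47. Extended Euclid on (47, 5):
47 = 9*5 + 2
5 = 2*2 + 1
2 = 2*1 + 0
Back-substitute:
1 = 5 − 2·2
1 = −2·47 + 19·5
5⁻¹ ≡ 19 (mod 47), so k ≡ 19·7 ≡ 39 (mod 47).
x = 0 + 5·39 = 195.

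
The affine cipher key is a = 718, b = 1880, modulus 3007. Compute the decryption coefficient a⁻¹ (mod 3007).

490

Apply the Euclidean algorithm to 3007 and 718:
3007 = 4·718 + 135
718 = 5·135 + 43
135 = 3·43 + 6
43 = 7·6 + 1
6 = 6·1 + 0
The gcd is 1. Working backward:
1 = 43 − 7·6
1 = −7·135 + 22·43
1 = 22·718 − 117·135
1 = −117·3007 + 490·718
So 718·490 ≡ 1 (mod 3007).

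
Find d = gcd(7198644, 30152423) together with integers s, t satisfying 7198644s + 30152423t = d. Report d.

Repeated division:
30152423 = 4·7198644 + 1357847
7198644 = 5·1357847 + 409409
1357847 = 3·409409 + 129620
409409 = 3·129620 + 20549
129620 = 6·20549 + 6326
20549 = 3·6326 + 1571
6326 = 4·1571 + 42
1571 = 37·42 + 17
42 = 2·17 + 8
17 = 2·8 + 1
8 = 8·1 + 0
gcd(7198644, 30152423) = 1.
Back-substituting:
1 = 17 − 2·8
1 = −2·42 + 5·17
1 = 5·1571 − 187·42
1 = −187·6326 + 753·1571
1 = 753·20549 − 2446·6326
1 = −2446·129620 + 15429·20549
1 = 15429·409409 − 48733·129620
1 = −48733·1357847 + 161628·409409
1 = 161628·7198644 − 856873·1357847
1 = −856873·30152423 + 3589120·7198644
So 1 = (-856873)·30152423 + (3589120)·7198644.

1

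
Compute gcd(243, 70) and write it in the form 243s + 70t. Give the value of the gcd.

Euclidean algorithm:
243 = 3*70 + 33
70 = 2*33 + 4
33 = 8*4 + 1
4 = 4*1 + 0
gcd(243, 70) = 1.
Back-substituting:
1 = 33 − 8·4
1 = −8·70 + 17·33
1 = 17·243 − 59·70
So 1 = (17)·243 + (-59)·70.

1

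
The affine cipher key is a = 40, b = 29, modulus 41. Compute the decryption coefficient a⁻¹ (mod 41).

40

Apply the Euclidean algorithm to 41 and 40:
41 = 1*40 + 1
40 = 40*1 + 0
Since gcd(40, 41) = 1, back-substitute to write 1 as a combination:
1 = 41 − 40
Hence 40⁻¹ ≡ -1 ≡ 40 (mod 41).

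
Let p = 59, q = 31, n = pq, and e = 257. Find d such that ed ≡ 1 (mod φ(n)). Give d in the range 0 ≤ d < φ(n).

413

φ(n) = (p−1)(q−1) = 58·30 = 1740.
Need d with 257·d ≡ 1 (mod 1740). Apply the extended Euclidean algorithm:
1740 = 6×257 + 198
257 = 1×198 + 59
198 = 3×59 + 21
59 = 2×21 + 17
21 = 1×17 + 4
17 = 4×4 + 1
4 = 4×1 + 0
Back-substitute:
1 = 17 − 4·4
1 = −4·21 + 5·17
1 = 5·59 − 14·21
1 = −14·198 + 47·59
1 = 47·257 − 61·198
1 = −61·1740 + 413·257
So 257·413 ≡ 1 (mod 1740), hence d = 413.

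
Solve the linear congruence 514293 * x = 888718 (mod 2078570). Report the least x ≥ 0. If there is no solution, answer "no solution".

gcd(514293, 2078570):
2078570 = 4*514293 + 21398
514293 = 24*21398 + 741
21398 = 28*741 + 650
741 = 1*650 + 91
650 = 7*91 + 13
91 = 7*13 + 0
gcd = 13, but 13 ∤ 888718, so the congruence has no solution.

no solution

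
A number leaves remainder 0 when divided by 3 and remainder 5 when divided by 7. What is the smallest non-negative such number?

12

Write x = 0 + 3·k. Then 3·k ≡ 5 − 0 ≡ 5 (mod 7).
Need 3⁻¹ mod 7. Extended Euclid on (7, 3):
7 = 2*3 + 1
3 = 3*1 + 0
Back-substitute:
1 = 7 − 2·3
3⁻¹ ≡ 5 (mod 7), so k ≡ 5·5 ≡ 4 (mod 7).
x = 0 + 3·4 = 12.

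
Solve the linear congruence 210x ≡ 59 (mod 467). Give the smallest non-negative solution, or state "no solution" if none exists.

First find gcd(210, 467):
467 = 2·210 + 47
210 = 4·47 + 22
47 = 2·22 + 3
22 = 7·3 + 1
3 = 3·1 + 0
gcd = 1, so a unique solution mod 467 exists.
Back-substitute for the Bézout coefficients:
1 = 22 − 7·3
1 = −7·47 + 15·22
1 = 15·210 − 67·47
1 = −67·467 + 149·210
So 210·(149) ≡ 1 (mod 467), giving 210⁻¹ ≡ 149.
x ≡ 210⁻¹·59 ≡ 149·59 ≡ 385 (mod 467).

385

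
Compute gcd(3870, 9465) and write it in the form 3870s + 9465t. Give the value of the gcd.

Repeated division:
9465 = 2·3870 + 1725
3870 = 2·1725 + 420
1725 = 4·420 + 45
420 = 9·45 + 15
45 = 3·15 + 0
gcd(3870, 9465) = 15.
Working backward:
15 = 420 − 9·45
15 = −9·1725 + 37·420
15 = 37·3870 − 83·1725
15 = −83·9465 + 203·3870
So 15 = (-83)·9465 + (203)·3870.

15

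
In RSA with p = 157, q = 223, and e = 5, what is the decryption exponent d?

φ(n) = (p−1)(q−1) = 156·222 = 34632.
Need d with 5·d ≡ 1 (mod 34632). Apply the extended Euclidean algorithm:
34632 = 6926*5 + 2
5 = 2*2 + 1
2 = 2*1 + 0
Back-substitute:
1 = 5 − 2·2
1 = −2·34632 + 13853·5
So 5·13853 ≡ 1 (mod 34632), hence d = 13853.

13853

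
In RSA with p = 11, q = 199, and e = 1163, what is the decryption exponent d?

887

φ(n) = (p−1)(q−1) = 10·198 = 1980.
Need d with 1163·d ≡ 1 (mod 1980). Apply the extended Euclidean algorithm:
1980 = 1*1163 + 817
1163 = 1*817 + 346
817 = 2*346 + 125
346 = 2*125 + 96
125 = 1*96 + 29
96 = 3*29 + 9
29 = 3*9 + 2
9 = 4*2 + 1
2 = 2*1 + 0
Back-substitute:
1 = 9 − 4·2
1 = −4·29 + 13·9
1 = 13·96 − 43·29
1 = −43·125 + 56·96
1 = 56·346 − 155·125
1 = −155·817 + 366·346
1 = 366·1163 − 521·817
1 = −521·1980 + 887·1163
So 1163·887 ≡ 1 (mod 1980), hence d = 887.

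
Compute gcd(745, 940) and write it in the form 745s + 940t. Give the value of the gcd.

5

Apply Euclid's algorithm to 940 and 745:
940 = 1·745 + 195
745 = 3·195 + 160
195 = 1·160 + 35
160 = 4·35 + 20
35 = 1·20 + 15
20 = 1·15 + 5
15 = 3·5 + 0
gcd(745, 940) = 5.
Express as a combination:
5 = 20 − 15
5 = −35 + 2·20
5 = 2·160 − 9·35
5 = −9·195 + 11·160
5 = 11·745 − 42·195
5 = −42·940 + 53·745
So 5 = (-42)·940 + (53)·745.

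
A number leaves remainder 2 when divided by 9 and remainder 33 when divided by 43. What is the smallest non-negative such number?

119

Write x = 2 + 9·k. Then 9·k ≡ 33 − 2 ≡ 31 (mod 43).
Need 9⁻¹ mod 43. Extended Euclid on (43, 9):
43 = 4×9 + 7
9 = 1×7 + 2
7 = 3×2 + 1
2 = 2×1 + 0
Back-substitute:
1 = 7 − 3·2
1 = −3·9 + 4·7
1 = 4·43 − 19·9
9⁻¹ ≡ 24 (mod 43), so k ≡ 24·31 ≡ 13 (mod 43).
x = 2 + 9·13 = 119.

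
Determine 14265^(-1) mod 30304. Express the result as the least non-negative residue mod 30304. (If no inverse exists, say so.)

gcd(30304, 14265) by repeated division:
30304 = 2×14265 + 1774
14265 = 8×1774 + 73
1774 = 24×73 + 22
73 = 3×22 + 7
22 = 3×7 + 1
7 = 7×1 + 0
gcd = 1, so the inverse exists. Back-substitute:
1 = 22 − 3·7
1 = −3·73 + 10·22
1 = 10·1774 − 243·73
1 = −243·14265 + 1954·1774
1 = 1954·30304 − 4151·14265
So 14265·(-4151) ≡ 1 (mod 30304), and -4151 ≡ 26153 (mod 30304).

26153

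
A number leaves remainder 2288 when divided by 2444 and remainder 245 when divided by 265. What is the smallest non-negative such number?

Write x = 2288 + 2444·k. Then 2444·k ≡ 245 − 2288 ≡ 77 (mod 265).
Need 2444⁻¹ mod 265. Extended Euclid on (265, 59):
265 = 4·59 + 29
59 = 2·29 + 1
29 = 29·1 + 0
Back-substitute:
1 = 59 − 2·29
1 = −2·265 + 9·59
2444⁻¹ ≡ 9 (mod 265), so k ≡ 9·77 ≡ 163 (mod 265).
x = 2288 + 2444·163 = 400660.

400660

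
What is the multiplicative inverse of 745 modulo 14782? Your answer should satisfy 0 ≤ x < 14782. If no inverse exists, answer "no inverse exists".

Apply the Euclidean algorithm to 14782 and 745:
14782 = 19·745 + 627
745 = 1·627 + 118
627 = 5·118 + 37
118 = 3·37 + 7
37 = 5·7 + 2
7 = 3·2 + 1
2 = 2·1 + 0
Since gcd(745, 14782) = 1, back-substitute to write 1 as a combination:
1 = 7 − 3·2
1 = −3·37 + 16·7
1 = 16·118 − 51·37
1 = −51·627 + 271·118
1 = 271·745 − 322·627
1 = −322·14782 + 6389·745
So 745·6389 ≡ 1 (mod 14782).

6389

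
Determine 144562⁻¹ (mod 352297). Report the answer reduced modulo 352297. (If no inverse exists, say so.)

no inverse exists

Euclidean algorithm on 352297, 144562:
352297 = 2*144562 + 63173
144562 = 2*63173 + 18216
63173 = 3*18216 + 8525
18216 = 2*8525 + 1166
8525 = 7*1166 + 363
1166 = 3*363 + 77
363 = 4*77 + 55
77 = 1*55 + 22
55 = 2*22 + 11
22 = 2*11 + 0
gcd(144562, 352297) = 11 ≠ 1, so 144562 has no multiplicative inverse modulo 352297.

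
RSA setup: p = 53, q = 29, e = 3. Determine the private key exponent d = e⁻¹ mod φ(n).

φ(n) = (p−1)(q−1) = 52·28 = 1456.
Need d with 3·d ≡ 1 (mod 1456). Apply the extended Euclidean algorithm:
1456 = 485*3 + 1
3 = 3*1 + 0
Back-substitute:
1 = 1456 − 485·3
So 3·(-485) ≡ 1 (mod 1456), hence d ≡ -485 ≡ 971 (mod 1456).

971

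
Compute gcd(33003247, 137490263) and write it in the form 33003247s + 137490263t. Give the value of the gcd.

1

Euclidean algorithm:
137490263 = 4·33003247 + 5477275
33003247 = 6·5477275 + 139597
5477275 = 39·139597 + 32992
139597 = 4·32992 + 7629
32992 = 4·7629 + 2476
7629 = 3·2476 + 201
2476 = 12·201 + 64
201 = 3·64 + 9
64 = 7·9 + 1
9 = 9·1 + 0
gcd(33003247, 137490263) = 1.
Working backward:
1 = 64 − 7·9
1 = −7·201 + 22·64
1 = 22·2476 − 271·201
1 = −271·7629 + 835·2476
1 = 835·32992 − 3611·7629
1 = −3611·139597 + 15279·32992
1 = 15279·5477275 − 599492·139597
1 = −599492·33003247 + 3612231·5477275
1 = 3612231·137490263 − 15048416·33003247
So 1 = (3612231)·137490263 + (-15048416)·33003247.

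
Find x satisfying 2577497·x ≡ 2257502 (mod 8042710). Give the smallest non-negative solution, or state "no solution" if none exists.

First find gcd(2577497, 8042710):
8042710 = 3×2577497 + 310219
2577497 = 8×310219 + 95745
310219 = 3×95745 + 22984
95745 = 4×22984 + 3809
22984 = 6×3809 + 130
3809 = 29×130 + 39
130 = 3×39 + 13
39 = 3×13 + 0
gcd = 13 and 13 | 2257502, so solutions exist. Divide through by 13: 198269x ≡ 173654 (mod 618670).
Now find 198269⁻¹ mod 618670:
618670 = 3*198269 + 23863
198269 = 8*23863 + 7365
23863 = 3*7365 + 1768
7365 = 4*1768 + 293
1768 = 6*293 + 10
293 = 29*10 + 3
10 = 3*3 + 1
3 = 3*1 + 0
Back-substitute:
1 = 10 − 3·3
1 = −3·293 + 88·10
1 = 88·1768 − 531·293
1 = −531·7365 + 2212·1768
1 = 2212·23863 − 7167·7365
1 = −7167·198269 + 59548·23863
1 = 59548·618670 − 185811·198269
So 198269·(-185811) ≡ 1 (mod 618670), i.e. 198269⁻¹ ≡ 432859.
Then x ≡ 432859·173654 ≡ 529126 (mod 618670); the smallest non-negative solution is x = 529126.

529126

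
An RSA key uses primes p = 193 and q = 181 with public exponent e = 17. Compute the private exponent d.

2033

φ(n) = (p−1)(q−1) = 192·180 = 34560.
Need d with 17·d ≡ 1 (mod 34560). Apply the extended Euclidean algorithm:
34560 = 2032*17 + 16
17 = 1*16 + 1
16 = 16*1 + 0
Back-substitute:
1 = 17 − 16
1 = −34560 + 2033·17
So 17·2033 ≡ 1 (mod 34560), hence d = 2033.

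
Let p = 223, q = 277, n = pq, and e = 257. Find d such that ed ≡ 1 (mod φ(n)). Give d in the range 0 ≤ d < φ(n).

19073

φ(n) = (p−1)(q−1) = 222·276 = 61272.
Need d with 257·d ≡ 1 (mod 61272). Apply the extended Euclidean algorithm:
61272 = 238·257 + 106
257 = 2·106 + 45
106 = 2·45 + 16
45 = 2·16 + 13
16 = 1·13 + 3
13 = 4·3 + 1
3 = 3·1 + 0
Back-substitute:
1 = 13 − 4·3
1 = −4·16 + 5·13
1 = 5·45 − 14·16
1 = −14·106 + 33·45
1 = 33·257 − 80·106
1 = −80·61272 + 19073·257
So 257·19073 ≡ 1 (mod 61272), hence d = 19073.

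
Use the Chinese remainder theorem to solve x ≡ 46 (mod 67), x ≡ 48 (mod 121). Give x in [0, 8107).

7550

Write x = 46 + 67·k. Then 67·k ≡ 48 − 46 ≡ 2 (mod 121).
Need 67⁻¹ mod 121. Extended Euclid on (121, 67):
121 = 1*67 + 54
67 = 1*54 + 13
54 = 4*13 + 2
13 = 6*2 + 1
2 = 2*1 + 0
Back-substitute:
1 = 13 − 6·2
1 = −6·54 + 25·13
1 = 25·67 − 31·54
1 = −31·121 + 56·67
67⁻¹ ≡ 56 (mod 121), so k ≡ 56·2 ≡ 112 (mod 121).
x = 46 + 67·112 = 7550.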